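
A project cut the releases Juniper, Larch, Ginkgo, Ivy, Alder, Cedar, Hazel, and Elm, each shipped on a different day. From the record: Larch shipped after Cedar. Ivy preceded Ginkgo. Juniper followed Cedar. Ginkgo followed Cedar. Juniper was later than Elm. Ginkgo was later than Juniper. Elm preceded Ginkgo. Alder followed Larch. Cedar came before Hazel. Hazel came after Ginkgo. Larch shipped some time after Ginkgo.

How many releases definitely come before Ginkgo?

Directly stated before Ginkgo: Cedar, Elm, Ivy, and Juniper.
No chain forces Larch (or any of the others) ahead of Ginkgo.
That's Cedar, Elm, Ivy, and Juniper — 4 in all.

4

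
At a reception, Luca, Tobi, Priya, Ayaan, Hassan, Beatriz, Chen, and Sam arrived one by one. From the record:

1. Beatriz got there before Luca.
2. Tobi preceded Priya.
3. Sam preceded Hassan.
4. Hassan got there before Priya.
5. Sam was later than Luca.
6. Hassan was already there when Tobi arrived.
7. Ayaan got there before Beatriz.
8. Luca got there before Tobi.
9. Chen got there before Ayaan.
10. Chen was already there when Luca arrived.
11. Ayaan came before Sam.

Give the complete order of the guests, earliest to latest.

The constraints fix every adjacent pair, so only one ordering works:
Chen → Ayaan → Beatriz → Luca → Sam → Hassan → Tobi → Priya.

Chen, Ayaan, Beatriz, Luca, Sam, Hassan, Tobi, Priya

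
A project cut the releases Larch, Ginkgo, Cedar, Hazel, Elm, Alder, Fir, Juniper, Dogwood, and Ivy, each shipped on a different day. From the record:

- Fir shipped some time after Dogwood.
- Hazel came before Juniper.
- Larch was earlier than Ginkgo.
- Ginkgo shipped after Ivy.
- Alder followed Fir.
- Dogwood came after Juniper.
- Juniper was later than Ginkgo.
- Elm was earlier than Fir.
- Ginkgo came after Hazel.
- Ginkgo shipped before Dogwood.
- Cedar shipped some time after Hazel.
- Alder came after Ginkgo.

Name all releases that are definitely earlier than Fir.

Directly stated before Fir: Dogwood and Elm.
Ginkgo reaches Fir via Ginkgo → Dogwood → Fir.
Hazel reaches Fir via Hazel → Juniper → Dogwood → Fir.
Ivy reaches Fir via Ivy → Ginkgo → Dogwood → Fir.
Likewise Juniper and Larch each reach Fir by chaining the stated constraints.

Dogwood, Elm, Ginkgo, Hazel, Ivy, Juniper, Larch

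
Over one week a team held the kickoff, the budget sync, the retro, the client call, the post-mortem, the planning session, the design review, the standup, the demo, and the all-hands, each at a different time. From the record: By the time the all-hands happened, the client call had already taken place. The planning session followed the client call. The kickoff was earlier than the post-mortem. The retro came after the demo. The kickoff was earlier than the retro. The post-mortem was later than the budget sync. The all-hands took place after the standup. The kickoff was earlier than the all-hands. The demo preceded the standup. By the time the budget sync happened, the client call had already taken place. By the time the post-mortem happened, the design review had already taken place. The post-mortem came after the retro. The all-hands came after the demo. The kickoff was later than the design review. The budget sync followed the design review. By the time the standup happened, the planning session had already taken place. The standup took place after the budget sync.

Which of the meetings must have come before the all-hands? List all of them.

Directly stated before the all-hands: the client call, the demo, the kickoff, and the standup.
The budget sync reaches the all-hands via the budget sync → the standup → the all-hands.
The design review reaches the all-hands via the design review → the kickoff → the all-hands.
The planning session reaches the all-hands via the planning session → the standup → the all-hands.
No chain forces the retro (or any of the others) ahead of the all-hands.

the budget sync, the client call, the demo, the design review, the kickoff, the planning session, the standup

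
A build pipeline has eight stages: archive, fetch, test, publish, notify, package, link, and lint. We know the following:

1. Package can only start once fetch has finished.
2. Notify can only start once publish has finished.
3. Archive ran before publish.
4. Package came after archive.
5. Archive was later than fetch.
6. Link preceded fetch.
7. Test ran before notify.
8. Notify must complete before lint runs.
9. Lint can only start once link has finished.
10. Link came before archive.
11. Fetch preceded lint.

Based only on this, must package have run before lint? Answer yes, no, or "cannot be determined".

cannot be determined

No chain of stated constraints runs from package to lint, and none runs from lint to package either.
So the relative order of package and lint is not fixed by the given facts.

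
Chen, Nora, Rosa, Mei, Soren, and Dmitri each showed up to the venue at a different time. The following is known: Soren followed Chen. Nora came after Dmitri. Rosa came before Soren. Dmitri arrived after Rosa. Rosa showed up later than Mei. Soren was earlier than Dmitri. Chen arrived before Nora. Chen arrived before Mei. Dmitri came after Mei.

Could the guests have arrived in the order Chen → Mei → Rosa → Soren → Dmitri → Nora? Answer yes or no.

yes

Check each stated constraint against the proposed order — e.g. Mei is ahead of Dmitri; Chen is ahead of Nora. Every pair is in the required order; nothing is violated.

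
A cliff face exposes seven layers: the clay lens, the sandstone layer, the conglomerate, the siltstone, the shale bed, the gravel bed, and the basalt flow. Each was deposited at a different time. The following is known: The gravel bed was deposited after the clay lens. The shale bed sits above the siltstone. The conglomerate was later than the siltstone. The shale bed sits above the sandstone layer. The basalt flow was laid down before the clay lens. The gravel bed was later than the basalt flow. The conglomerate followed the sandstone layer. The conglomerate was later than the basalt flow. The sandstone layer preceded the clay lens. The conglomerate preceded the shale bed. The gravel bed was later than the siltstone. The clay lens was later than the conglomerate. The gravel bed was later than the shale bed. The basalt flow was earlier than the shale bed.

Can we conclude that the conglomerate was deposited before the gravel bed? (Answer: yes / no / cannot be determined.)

Chain the constraints: the conglomerate → the clay lens → the gravel bed. Each link is directly stated, so the conglomerate comes before the gravel bed.

yes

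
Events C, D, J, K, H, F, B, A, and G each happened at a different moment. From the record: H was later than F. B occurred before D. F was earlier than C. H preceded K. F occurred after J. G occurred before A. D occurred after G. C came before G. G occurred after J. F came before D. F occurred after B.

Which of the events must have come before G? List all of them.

Directly stated before G: C and J.
B reaches G via B → F → C → G.
F reaches G via F → C → G.

B, C, F, J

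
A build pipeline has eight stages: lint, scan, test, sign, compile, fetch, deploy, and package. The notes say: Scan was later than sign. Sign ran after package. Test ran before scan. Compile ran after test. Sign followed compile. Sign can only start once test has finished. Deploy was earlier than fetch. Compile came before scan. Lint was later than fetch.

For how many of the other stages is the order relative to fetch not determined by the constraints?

5

Forced before fetch: deploy; forced after fetch: lint.
That leaves compile, package, scan, sign, and test with no forced order relative to fetch — 5.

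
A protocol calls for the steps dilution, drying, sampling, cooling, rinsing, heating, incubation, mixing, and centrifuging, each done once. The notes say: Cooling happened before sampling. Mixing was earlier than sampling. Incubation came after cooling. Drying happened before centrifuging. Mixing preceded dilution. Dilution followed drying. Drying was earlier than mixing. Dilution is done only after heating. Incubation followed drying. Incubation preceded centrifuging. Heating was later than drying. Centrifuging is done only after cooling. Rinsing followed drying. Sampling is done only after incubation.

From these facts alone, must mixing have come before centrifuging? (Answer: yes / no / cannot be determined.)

cannot be determined

No chain of stated constraints runs from mixing to centrifuging, and none runs from centrifuging to mixing either.
So the relative order of mixing and centrifuging is not fixed by the given facts.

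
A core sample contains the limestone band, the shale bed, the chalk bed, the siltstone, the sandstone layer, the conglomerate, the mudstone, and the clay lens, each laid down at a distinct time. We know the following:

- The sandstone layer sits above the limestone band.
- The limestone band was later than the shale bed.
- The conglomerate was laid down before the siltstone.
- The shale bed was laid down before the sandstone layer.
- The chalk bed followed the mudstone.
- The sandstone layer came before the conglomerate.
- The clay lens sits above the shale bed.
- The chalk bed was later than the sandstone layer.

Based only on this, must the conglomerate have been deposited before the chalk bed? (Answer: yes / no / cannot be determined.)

cannot be determined

No chain of stated constraints runs from the conglomerate to the chalk bed, and none runs from the chalk bed to the conglomerate either.
So the relative order of the conglomerate and the chalk bed is not fixed by the given facts.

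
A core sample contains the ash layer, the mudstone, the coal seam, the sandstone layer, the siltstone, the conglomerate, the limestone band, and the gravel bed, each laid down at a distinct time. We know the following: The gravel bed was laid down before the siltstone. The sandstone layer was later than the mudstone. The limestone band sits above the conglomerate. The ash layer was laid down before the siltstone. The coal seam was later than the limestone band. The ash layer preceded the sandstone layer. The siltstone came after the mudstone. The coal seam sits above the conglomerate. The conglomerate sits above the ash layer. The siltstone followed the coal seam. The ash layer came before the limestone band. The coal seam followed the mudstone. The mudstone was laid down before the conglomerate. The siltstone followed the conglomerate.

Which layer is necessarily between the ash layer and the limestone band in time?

Tracing the constraints gives the ash layer → the conglomerate → the limestone band, so the conglomerate sits after the ash layer and before the limestone band.
No other layer is forced both after the ash layer and before the limestone band.

the conglomerate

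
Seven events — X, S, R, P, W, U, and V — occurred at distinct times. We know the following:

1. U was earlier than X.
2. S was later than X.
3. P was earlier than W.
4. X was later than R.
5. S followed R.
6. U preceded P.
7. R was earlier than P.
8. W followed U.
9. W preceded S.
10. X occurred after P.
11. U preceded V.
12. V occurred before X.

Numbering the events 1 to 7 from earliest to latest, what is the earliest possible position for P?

R and U must both come before P — 2 forced predecessors.
Nothing else is forced ahead of P, so its earliest slot is position 2 + 1 = 3.

3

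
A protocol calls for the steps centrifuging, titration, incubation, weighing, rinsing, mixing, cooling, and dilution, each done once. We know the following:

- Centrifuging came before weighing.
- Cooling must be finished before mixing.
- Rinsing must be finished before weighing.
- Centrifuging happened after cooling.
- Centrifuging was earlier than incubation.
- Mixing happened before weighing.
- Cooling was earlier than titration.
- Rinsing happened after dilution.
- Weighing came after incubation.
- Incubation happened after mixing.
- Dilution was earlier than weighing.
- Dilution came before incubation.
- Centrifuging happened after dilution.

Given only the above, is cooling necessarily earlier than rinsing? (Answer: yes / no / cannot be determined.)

No chain of stated constraints runs from cooling to rinsing, and none runs from rinsing to cooling either.
So the relative order of cooling and rinsing is not fixed by the given facts.

cannot be determined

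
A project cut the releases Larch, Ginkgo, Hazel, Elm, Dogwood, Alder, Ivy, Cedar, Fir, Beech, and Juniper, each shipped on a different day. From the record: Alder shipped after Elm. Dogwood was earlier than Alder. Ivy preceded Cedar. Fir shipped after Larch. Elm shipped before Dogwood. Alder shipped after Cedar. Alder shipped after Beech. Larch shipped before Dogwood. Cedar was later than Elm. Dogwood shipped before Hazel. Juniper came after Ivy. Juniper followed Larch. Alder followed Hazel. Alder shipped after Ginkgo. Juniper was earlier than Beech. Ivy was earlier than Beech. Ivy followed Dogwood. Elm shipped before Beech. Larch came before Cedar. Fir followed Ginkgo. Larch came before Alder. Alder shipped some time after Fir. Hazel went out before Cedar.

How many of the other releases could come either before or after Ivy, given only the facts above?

3

Forced before Ivy: Dogwood, Elm, and Larch; forced after Ivy: Alder, Beech, Cedar, and Juniper.
That leaves Fir, Ginkgo, and Hazel with no forced order relative to Ivy — 3.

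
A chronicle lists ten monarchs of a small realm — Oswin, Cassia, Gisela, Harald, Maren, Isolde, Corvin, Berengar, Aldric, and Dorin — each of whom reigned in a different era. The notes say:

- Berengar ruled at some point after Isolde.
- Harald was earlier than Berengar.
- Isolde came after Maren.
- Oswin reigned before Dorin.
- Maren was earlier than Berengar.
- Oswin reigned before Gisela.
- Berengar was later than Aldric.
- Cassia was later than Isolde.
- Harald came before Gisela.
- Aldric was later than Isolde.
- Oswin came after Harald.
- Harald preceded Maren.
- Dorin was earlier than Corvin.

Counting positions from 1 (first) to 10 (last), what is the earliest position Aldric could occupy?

Harald, Isolde, and Maren must all come before Aldric — 3 forced predecessors.
Nothing else is forced ahead of Aldric, so their earliest slot is position 3 + 1 = 4.

4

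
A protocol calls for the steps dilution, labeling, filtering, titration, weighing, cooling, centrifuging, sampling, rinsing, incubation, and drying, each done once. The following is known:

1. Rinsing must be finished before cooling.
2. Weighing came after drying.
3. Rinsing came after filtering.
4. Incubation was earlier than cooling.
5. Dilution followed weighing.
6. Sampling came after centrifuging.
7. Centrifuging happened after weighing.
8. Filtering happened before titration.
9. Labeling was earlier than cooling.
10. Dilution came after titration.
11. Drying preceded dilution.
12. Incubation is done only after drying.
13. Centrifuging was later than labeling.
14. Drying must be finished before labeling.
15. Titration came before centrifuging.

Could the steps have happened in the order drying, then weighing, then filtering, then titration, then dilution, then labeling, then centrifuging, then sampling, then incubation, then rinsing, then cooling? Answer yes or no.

Check each stated constraint against the proposed order — e.g. filtering is ahead of rinsing; drying is ahead of incubation. Every pair is in the required order; nothing is violated.

yes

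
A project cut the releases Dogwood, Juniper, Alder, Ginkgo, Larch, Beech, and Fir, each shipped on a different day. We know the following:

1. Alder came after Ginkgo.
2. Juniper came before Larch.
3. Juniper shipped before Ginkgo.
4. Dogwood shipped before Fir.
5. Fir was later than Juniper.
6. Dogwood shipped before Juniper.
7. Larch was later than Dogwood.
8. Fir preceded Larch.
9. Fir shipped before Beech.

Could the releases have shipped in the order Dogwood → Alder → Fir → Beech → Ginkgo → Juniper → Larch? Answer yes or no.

no

The constraints require Juniper before Ginkgo, but in the proposed sequence Ginkgo appears ahead of Juniper. That one violation is enough.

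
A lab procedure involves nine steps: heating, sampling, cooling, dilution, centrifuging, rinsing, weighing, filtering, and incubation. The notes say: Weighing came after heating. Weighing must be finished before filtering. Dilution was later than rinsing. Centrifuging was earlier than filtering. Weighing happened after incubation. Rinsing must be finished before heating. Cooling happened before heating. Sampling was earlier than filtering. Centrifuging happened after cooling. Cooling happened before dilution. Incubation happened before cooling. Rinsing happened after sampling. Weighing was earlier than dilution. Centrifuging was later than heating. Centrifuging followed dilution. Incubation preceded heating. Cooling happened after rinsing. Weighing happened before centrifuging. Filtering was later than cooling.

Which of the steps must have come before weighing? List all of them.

Directly stated before weighing: heating and incubation.
Cooling reaches weighing via cooling → heating → weighing.
Rinsing reaches weighing via rinsing → heating → weighing.
Sampling reaches weighing via sampling → rinsing → heating → weighing.
No chain forces centrifuging (or any of the others) ahead of weighing.

cooling, heating, incubation, rinsing, sampling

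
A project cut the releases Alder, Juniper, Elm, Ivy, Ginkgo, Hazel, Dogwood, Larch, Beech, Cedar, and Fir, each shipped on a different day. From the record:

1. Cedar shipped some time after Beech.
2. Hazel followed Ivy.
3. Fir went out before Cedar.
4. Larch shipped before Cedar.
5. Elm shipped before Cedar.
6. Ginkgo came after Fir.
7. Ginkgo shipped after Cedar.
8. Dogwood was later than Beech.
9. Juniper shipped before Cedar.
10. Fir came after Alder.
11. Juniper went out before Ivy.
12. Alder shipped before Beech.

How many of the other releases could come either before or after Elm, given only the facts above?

8

Forced after Elm: Cedar and Ginkgo.
That leaves Alder, Beech, Dogwood, Fir, Hazel, Ivy, Juniper, and Larch with no forced order relative to Elm — 8.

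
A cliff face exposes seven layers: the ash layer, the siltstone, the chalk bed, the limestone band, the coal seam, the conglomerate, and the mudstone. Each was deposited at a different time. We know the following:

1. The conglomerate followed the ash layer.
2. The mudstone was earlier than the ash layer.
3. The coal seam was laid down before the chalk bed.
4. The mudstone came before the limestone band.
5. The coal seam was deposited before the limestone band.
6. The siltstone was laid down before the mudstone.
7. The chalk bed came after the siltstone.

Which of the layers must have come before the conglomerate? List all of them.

the ash layer, the mudstone, the siltstone

Directly stated before the conglomerate: the ash layer.
The mudstone reaches the conglomerate via the mudstone → the ash layer → the conglomerate.
The siltstone reaches the conglomerate via the siltstone → the mudstone → the ash layer → the conglomerate.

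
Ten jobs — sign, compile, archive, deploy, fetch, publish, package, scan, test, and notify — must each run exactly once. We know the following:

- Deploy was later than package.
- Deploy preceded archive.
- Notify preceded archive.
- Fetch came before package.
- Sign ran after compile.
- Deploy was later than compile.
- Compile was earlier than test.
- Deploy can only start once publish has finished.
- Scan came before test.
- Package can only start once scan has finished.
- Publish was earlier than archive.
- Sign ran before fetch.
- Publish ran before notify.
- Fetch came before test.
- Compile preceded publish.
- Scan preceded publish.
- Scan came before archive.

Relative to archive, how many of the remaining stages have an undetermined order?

Forced before archive: compile, deploy, fetch, notify, package, publish, scan, and sign.
That leaves test with no forced order relative to archive — 1.

1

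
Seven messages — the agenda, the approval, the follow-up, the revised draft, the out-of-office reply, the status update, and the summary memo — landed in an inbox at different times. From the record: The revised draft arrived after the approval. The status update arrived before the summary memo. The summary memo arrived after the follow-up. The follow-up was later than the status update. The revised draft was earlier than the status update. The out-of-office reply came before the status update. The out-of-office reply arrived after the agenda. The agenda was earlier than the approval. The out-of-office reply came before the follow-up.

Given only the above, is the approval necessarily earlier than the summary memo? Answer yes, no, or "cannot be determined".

yes

Chain the constraints: the approval → the revised draft → the status update → the summary memo. Each link is directly stated, so the approval comes before the summary memo.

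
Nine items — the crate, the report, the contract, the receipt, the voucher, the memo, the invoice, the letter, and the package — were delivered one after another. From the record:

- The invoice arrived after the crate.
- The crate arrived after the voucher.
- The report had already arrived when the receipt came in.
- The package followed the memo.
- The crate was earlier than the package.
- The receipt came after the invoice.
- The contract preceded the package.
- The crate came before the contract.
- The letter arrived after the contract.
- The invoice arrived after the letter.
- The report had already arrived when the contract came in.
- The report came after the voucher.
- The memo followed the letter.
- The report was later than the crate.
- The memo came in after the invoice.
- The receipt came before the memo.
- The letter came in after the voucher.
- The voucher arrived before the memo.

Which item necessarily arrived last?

the package

Every other item has a chain of constraints placing it before the package, so the package is last.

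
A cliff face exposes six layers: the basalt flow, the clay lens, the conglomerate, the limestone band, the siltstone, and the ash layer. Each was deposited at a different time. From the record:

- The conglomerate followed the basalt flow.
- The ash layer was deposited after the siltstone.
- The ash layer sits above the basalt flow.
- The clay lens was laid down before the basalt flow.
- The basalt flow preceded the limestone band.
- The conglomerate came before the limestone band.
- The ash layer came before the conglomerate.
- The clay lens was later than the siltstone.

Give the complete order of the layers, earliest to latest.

the siltstone, the clay lens, the basalt flow, the ash layer, the conglomerate, the limestone band

The constraints fix every adjacent pair, so only one ordering works:
the siltstone → the clay lens → the basalt flow → the ash layer → the conglomerate → the limestone band.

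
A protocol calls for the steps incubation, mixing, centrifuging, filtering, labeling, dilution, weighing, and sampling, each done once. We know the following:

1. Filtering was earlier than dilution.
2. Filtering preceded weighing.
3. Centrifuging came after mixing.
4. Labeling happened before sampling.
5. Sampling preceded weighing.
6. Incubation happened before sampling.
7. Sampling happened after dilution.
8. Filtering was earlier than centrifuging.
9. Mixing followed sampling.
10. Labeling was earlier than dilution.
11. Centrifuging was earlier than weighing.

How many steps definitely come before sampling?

Directly stated before sampling: dilution, incubation, and labeling.
Filtering reaches sampling via filtering → dilution → sampling.
No chain forces mixing (or any of the others) ahead of sampling.
That's dilution, filtering, incubation, and labeling — 4 in all.

4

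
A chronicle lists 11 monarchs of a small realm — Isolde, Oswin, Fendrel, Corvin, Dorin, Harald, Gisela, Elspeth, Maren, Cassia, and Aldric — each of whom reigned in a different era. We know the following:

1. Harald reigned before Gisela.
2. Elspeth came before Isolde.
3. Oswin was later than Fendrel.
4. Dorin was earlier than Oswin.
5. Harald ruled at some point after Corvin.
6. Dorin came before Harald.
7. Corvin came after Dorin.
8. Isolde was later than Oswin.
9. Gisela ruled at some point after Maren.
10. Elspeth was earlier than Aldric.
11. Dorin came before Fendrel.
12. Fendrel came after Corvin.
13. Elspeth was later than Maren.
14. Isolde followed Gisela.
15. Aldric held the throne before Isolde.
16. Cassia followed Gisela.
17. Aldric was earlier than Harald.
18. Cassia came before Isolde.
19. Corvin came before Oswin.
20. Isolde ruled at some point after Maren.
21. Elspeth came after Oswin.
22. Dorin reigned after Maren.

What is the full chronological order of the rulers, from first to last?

Maren, Dorin, Corvin, Fendrel, Oswin, Elspeth, Aldric, Harald, Gisela, Cassia, Isolde

The constraints fix every adjacent pair, so only one ordering works:
Maren → Dorin → Corvin → Fendrel → Oswin → Elspeth → Aldric → Harald → Gisela → Cassia → Isolde.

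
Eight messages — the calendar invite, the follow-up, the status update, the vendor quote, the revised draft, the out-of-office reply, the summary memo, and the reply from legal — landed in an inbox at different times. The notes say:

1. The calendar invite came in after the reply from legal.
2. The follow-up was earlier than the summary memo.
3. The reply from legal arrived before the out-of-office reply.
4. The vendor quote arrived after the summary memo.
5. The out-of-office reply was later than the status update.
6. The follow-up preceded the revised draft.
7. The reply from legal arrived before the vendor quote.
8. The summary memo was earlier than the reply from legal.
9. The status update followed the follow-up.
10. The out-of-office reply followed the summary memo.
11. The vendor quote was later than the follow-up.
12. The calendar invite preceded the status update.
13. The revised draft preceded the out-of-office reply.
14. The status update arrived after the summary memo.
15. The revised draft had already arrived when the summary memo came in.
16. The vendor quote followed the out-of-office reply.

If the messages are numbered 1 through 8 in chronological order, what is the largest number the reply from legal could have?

The reply from legal must come before the calendar invite, the out-of-office reply, the status update, and the vendor quote — 4 messages forced after it.
Everything else can be placed before the reply from legal in some valid order, so the reply from legal can sit as late as position 8 − 4 = 4.

4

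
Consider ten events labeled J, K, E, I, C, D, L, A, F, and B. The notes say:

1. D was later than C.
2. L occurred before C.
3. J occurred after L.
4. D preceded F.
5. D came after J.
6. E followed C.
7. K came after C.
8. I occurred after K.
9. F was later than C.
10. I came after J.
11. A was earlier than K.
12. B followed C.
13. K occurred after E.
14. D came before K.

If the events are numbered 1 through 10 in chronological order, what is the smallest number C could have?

2

L must come before C — 1 forced predecessor.
Nothing else is forced ahead of C, so its earliest slot is position 1 + 1 = 2.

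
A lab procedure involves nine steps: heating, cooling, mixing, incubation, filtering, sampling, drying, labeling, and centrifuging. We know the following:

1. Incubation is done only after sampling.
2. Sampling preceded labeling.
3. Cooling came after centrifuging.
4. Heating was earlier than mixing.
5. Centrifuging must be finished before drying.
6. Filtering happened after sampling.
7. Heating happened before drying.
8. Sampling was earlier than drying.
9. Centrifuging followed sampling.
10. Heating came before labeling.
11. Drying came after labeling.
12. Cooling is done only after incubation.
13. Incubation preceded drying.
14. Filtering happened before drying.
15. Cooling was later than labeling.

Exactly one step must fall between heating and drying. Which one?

Tracing the constraints gives heating → labeling → drying, so labeling sits after heating and before drying.
No other step is forced both after heating and before drying.

labeling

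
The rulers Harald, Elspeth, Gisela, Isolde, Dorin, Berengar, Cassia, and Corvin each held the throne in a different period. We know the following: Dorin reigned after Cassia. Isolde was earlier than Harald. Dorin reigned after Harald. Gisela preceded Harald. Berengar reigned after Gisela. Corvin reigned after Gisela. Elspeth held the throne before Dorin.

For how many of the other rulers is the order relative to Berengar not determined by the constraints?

Forced before Berengar: Gisela.
That leaves Cassia, Corvin, Dorin, Elspeth, Harald, and Isolde with no forced order relative to Berengar — 6.

6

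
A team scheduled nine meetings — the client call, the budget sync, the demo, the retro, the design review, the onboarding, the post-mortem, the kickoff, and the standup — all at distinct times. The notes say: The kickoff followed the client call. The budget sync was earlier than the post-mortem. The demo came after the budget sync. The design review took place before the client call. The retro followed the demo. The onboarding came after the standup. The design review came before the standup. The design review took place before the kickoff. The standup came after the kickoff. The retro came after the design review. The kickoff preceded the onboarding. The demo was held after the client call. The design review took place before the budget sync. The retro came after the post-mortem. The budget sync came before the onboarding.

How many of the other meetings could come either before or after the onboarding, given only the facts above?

Forced before the onboarding: the budget sync, the client call, the design review, the kickoff, and the standup.
That leaves the demo, the post-mortem, and the retro with no forced order relative to the onboarding — 3.

3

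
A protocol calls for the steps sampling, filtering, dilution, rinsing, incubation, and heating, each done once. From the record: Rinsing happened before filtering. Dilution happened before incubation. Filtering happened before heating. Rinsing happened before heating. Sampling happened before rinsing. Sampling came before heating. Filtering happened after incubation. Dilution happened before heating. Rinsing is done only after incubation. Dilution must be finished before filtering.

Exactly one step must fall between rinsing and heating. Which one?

Tracing the constraints gives rinsing → filtering → heating, so filtering sits after rinsing and before heating.
No other step is forced both after rinsing and before heating.

filtering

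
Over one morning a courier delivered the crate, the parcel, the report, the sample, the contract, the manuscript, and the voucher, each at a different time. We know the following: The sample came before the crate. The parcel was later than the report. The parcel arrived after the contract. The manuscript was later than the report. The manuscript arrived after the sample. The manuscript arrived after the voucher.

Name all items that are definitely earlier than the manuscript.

the report, the sample, the voucher

Directly stated before the manuscript: the report, the sample, and the voucher.
No chain forces the crate (or any of the others) ahead of the manuscript.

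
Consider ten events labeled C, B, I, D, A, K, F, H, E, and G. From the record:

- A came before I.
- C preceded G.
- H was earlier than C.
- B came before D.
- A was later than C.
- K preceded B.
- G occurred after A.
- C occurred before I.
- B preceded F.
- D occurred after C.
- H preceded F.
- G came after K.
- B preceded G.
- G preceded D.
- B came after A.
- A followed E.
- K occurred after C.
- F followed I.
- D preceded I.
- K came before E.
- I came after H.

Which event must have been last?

Every other event has a chain of constraints placing it before F, so F is last.

F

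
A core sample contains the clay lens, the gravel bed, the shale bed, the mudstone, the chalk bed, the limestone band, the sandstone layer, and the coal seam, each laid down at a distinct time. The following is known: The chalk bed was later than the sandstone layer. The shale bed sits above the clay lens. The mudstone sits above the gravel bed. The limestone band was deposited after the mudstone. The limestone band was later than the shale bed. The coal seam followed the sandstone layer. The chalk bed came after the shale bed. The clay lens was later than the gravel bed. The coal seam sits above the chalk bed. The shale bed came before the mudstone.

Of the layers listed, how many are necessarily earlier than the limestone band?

4

Directly stated before the limestone band: the mudstone and the shale bed.
The clay lens reaches the limestone band via the clay lens → the shale bed → the limestone band.
The gravel bed reaches the limestone band via the gravel bed → the mudstone → the limestone band.
No chain forces the sandstone layer (or any of the others) ahead of the limestone band.
That's the clay lens, the gravel bed, the mudstone, and the shale bed — 4 in all.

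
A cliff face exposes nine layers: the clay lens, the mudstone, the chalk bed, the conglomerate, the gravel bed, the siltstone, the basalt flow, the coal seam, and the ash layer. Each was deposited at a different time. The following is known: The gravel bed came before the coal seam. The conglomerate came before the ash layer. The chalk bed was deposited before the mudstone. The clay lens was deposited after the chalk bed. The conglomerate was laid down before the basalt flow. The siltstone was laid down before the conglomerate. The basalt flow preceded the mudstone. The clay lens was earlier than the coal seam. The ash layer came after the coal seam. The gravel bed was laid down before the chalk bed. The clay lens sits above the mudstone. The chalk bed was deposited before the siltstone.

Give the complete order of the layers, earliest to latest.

The constraints fix every adjacent pair, so only one ordering works:
the gravel bed → the chalk bed → the siltstone → the conglomerate → the basalt flow → the mudstone → the clay lens → the coal seam → the ash layer.

the gravel bed, the chalk bed, the siltstone, the conglomerate, the basalt flow, the mudstone, the clay lens, the coal seam, the ash layer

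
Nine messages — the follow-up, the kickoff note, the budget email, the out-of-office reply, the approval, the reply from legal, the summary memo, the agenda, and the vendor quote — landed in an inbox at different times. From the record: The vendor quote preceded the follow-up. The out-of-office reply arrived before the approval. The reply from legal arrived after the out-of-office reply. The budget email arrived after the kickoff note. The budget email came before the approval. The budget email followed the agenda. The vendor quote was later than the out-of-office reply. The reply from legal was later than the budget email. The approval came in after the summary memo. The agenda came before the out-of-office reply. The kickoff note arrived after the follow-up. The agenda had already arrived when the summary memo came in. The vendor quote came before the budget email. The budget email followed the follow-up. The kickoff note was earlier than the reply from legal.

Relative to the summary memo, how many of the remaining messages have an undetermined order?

6

Forced before the summary memo: the agenda; forced after the summary memo: the approval.
That leaves the budget email, the follow-up, the kickoff note, the out-of-office reply, the reply from legal, and the vendor quote with no forced order relative to the summary memo — 6.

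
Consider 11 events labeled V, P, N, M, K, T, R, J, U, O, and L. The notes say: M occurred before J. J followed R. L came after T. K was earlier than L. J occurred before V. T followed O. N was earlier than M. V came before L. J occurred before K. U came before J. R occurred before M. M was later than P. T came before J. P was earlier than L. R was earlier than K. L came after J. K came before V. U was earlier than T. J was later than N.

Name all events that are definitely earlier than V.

J, K, M, N, O, P, R, T, U

Directly stated before V: J and K.
M reaches V via M → J → V.
N reaches V via N → J → V.
O reaches V via O → T → J → V.
Likewise P, R, T, and U each reach V by chaining the stated constraints.
No chain forces L ahead of V.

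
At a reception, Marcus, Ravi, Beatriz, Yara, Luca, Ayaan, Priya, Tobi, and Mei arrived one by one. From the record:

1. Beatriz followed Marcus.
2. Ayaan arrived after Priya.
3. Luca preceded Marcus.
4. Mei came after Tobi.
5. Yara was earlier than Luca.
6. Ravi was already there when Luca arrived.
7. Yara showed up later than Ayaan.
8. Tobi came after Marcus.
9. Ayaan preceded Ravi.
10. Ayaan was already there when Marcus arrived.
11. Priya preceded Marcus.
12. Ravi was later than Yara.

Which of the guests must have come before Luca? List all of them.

Ayaan, Priya, Ravi, Yara

Directly stated before Luca: Ravi and Yara.
Ayaan reaches Luca via Ayaan → Yara → Luca.
Priya reaches Luca via Priya → Ayaan → Yara → Luca.
No chain forces Mei (or any of the others) ahead of Luca.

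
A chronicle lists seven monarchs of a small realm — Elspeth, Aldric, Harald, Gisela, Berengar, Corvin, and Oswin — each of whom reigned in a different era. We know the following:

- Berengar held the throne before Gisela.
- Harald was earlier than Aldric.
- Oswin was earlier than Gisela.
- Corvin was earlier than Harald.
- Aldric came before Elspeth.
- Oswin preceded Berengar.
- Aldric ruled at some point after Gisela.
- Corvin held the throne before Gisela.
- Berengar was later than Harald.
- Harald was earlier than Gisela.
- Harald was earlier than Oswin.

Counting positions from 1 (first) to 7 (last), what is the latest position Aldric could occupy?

Aldric must come before Elspeth — 1 ruler forced after them.
Everything else can be placed before Aldric in some valid order, so Aldric can sit as late as position 7 − 1 = 6.

6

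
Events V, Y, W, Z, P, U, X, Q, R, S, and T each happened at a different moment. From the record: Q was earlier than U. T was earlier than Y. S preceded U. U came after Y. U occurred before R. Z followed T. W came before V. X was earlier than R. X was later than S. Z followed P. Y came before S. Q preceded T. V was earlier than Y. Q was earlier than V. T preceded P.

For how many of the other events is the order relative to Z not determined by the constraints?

Forced before Z: P, Q, and T.
That leaves R, S, U, V, W, X, and Y with no forced order relative to Z — 7.

7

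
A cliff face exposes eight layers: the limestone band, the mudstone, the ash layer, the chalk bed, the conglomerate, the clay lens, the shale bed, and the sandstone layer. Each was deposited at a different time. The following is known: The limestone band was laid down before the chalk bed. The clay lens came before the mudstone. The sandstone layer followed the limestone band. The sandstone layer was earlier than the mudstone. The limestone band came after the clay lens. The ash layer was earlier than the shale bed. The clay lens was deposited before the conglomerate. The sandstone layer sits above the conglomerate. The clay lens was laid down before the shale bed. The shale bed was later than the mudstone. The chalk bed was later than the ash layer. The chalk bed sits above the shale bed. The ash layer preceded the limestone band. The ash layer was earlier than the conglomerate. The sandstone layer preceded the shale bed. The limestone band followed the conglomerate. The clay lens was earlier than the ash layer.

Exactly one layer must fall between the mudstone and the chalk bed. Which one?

Tracing the constraints gives the mudstone → the shale bed → the chalk bed, so the shale bed sits after the mudstone and before the chalk bed.
No other layer is forced both after the mudstone and before the chalk bed.

the shale bed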